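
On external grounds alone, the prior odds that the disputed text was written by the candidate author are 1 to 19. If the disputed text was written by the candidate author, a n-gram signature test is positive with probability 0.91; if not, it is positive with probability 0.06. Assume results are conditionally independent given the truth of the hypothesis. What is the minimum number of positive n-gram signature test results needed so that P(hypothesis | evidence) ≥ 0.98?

3

Prior odds = 1/19.
Likelihood ratio of a positive = 0.91/0.06 = 91/6.
Target posterior odds = 0.98/0.02 = 49.
Need (1/19) × (91/6)ⁿ ≥ 49, i.e. (91/6)ⁿ ≥ 931.
(91/6)² = 8281/36 falls short of 931 but (91/6)³ = 753571/216 reaches it, so n = 3.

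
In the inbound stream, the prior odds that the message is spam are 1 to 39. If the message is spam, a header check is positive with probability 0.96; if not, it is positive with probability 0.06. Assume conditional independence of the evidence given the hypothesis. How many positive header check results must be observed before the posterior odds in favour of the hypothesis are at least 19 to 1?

3

Prior odds = 1/39.
Likelihood ratio of a positive = 0.96/0.06 = 16.
Target odds = 19.
Require 16ⁿ ≥ 19 ÷ (1/39) = 741.
16² = 256 falls short of 741 but 16³ = 4096 reaches it, so n = 3.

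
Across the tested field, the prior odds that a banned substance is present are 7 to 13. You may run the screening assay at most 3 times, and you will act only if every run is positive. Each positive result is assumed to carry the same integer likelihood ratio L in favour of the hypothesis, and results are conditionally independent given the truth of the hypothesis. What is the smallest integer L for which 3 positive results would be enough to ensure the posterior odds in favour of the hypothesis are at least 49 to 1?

5

Prior odds = 7/13.
Target odds = 49.
Need L³ ≥ 49 ÷ (7/13) = 91.
4³ = 64 < 91 ≤ 125 = 5³, so L = 5.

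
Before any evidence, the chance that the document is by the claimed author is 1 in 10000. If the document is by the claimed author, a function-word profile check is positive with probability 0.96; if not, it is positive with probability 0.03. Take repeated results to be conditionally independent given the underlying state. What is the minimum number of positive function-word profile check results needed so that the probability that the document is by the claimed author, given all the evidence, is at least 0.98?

4

Prior odds: 0.0001 ÷ 0.9999 = 1/9999.
Likelihood ratio of a positive = 0.96/0.03 = 32.
Target odds: 0.98 ÷ 0.02 = 49.
Need (1/9999) × 32ⁿ ≥ 49, i.e. 32ⁿ ≥ 489951.
32³ = 32768 falls short of 489951 but 32⁴ = 1048576 reaches it, so n = 4.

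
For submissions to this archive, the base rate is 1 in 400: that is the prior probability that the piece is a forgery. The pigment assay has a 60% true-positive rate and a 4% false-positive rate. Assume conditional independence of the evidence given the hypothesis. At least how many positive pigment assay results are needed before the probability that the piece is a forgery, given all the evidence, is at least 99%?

Prior odds = 0.0025/0.9975 = 1/399.
Likelihood ratio of a positive result = 0.6/0.04 = 15.
Target posterior odds = 0.99/0.01 = 99.
Require 15ⁿ ≥ 99 ÷ (1/399) = 39501.
15³ = 3375 falls short of 39501 but 15⁴ = 50625 reaches it, so n = 4.

4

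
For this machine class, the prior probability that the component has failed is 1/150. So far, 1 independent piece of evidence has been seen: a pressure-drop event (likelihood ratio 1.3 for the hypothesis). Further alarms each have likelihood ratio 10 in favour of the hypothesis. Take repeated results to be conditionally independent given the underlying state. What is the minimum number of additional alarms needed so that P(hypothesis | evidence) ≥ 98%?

Prior odds = (1/150)/(149/150) = 1/149.
Bayes factor of the evidence already in hand = 1.3.
Odds after that evidence = (1/149) × 1.3 = 13/1490.
Target odds = 0.98/0.02 = 49.
Need 10ⁿ ≥ 49 ÷ (13/1490) = 73010/13.
10³ = 1000 falls short of 73010/13 but 10⁴ = 10000 reaches it, so n = 4.

4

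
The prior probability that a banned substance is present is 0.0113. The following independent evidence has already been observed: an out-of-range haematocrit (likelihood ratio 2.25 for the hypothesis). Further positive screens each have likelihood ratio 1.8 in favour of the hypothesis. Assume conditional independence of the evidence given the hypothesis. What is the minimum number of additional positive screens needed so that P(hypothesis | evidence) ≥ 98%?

13

Prior odds = 0.0113/0.9887 = 113/9887.
Bayes factor of the evidence already in hand = 2.25.
Odds after that evidence = (113/9887) × 2.25 = 1017/39548.
Target odds = 0.98/0.02 = 49.
Need 1.8ⁿ ≥ 49 ÷ (1017/39548) = 1937852/1017.
1.8¹² ≈1156.83 falls short of 1937852/1017 but 1.8¹³ ≈2082.3 reaches it, so n = 13.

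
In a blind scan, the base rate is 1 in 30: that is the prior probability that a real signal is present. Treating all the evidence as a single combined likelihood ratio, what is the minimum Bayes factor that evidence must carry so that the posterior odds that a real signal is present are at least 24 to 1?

Prior odds = (1/30)/(29/30) = 1/29.
Target odds = 24.
Required Bayes factor = 24 ÷ (1/29) = 696.

696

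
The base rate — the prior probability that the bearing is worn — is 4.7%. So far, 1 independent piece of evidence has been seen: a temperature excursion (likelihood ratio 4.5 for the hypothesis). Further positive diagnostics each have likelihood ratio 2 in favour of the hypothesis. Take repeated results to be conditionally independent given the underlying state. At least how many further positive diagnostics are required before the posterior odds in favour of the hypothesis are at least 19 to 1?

Prior odds = 0.047/0.953 = 47/953.
Bayes factor of the evidence already in hand = 4.5.
Odds after that evidence = (47/953) × 4.5 = 423/1906.
Target odds = 19.
Need 2ⁿ ≥ 19 ÷ (423/1906) = 36214/423.
2⁶ = 64 falls short of 36214/423 but 2⁷ = 128 reaches it, so n = 7.

7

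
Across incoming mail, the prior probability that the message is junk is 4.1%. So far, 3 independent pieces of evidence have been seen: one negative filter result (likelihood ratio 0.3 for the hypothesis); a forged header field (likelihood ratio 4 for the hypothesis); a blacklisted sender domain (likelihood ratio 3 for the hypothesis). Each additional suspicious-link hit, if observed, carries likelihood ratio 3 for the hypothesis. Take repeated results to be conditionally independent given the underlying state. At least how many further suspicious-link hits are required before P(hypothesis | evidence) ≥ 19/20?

Prior odds = 0.041/0.959 = 41/959.
Combined Bayes factor of the evidence already in hand = 0.3 × 4 × 3 = 3.6.
Odds after that evidence = (41/959) × 3.6 = 738/4795.
Target odds = 0.95/0.05 = 19.
Need 3ⁿ ≥ 19 ÷ (738/4795) = 91105/738.
3⁴ = 81 falls short of 91105/738 but 3⁵ = 243 reaches it, so n = 5.

5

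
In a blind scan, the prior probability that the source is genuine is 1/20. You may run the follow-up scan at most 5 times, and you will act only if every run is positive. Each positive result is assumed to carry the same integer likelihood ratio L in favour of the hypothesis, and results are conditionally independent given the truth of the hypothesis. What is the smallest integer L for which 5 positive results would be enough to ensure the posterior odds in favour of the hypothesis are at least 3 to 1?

3

Prior odds = 0.05/0.95 = 1/19.
Target odds = 3.
Need L⁵ ≥ 3 ÷ (1/19) = 57.
2⁵ = 32 < 57 ≤ 243 = 3⁵, so L = 3.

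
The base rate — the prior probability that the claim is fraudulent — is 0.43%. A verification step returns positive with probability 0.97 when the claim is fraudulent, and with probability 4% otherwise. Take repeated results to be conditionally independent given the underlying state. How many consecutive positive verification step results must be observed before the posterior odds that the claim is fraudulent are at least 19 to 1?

Prior odds: 0.0043 ÷ 0.9957 = 43/9957.
Likelihood ratio of a positive result = 0.97/0.04 = 24.25.
Target odds = 19.
Require 24.25ⁿ ≥ 19 ÷ (43/9957) = 189183/43.
24.25² = 588.0625 falls short of 189183/43 but 24.25³ = 912673/64 reaches it, so n = 3.

3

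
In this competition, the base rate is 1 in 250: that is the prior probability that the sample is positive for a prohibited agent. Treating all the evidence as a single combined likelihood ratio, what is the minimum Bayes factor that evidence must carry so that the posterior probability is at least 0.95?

4731

Prior odds = 0.004/0.996 = 1/249.
Target odds = 0.95/0.05 = 19.
Required Bayes factor = 19 ÷ (1/249) = 4731.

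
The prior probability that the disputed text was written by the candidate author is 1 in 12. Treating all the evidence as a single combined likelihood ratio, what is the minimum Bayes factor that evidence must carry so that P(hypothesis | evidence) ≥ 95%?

Prior odds = (1/12)/(11/12) = 1/11.
Target odds = 0.95/0.05 = 19.
Required Bayes factor = 19 ÷ (1/11) = 209.

209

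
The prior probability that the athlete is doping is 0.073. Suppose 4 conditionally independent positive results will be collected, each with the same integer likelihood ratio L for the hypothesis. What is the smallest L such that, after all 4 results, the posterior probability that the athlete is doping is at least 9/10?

Prior odds = 0.073/0.927 = 73/927.
Target odds = 0.9/0.1 = 9.
Need L⁴ ≥ 9 ÷ (73/927) = 8343/73.
3⁴ = 81 < 8343/73 ≤ 256 = 4⁴, so L = 4.

4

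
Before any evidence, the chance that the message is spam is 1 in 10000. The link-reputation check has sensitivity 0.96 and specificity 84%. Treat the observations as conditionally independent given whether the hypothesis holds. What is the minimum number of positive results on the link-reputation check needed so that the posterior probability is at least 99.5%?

Prior odds = 0.0001/0.9999 = 1/9999.
False-positive rate = 1 − 0.84 = 0.16; likelihood ratio of a positive = 0.96/0.16 = 6.
Target posterior odds = 0.995/0.005 = 199.
Need (1/9999) × 6ⁿ ≥ 199, i.e. 6ⁿ ≥ 1989801.
6⁸ = 1679616 falls short of 1989801 but 6⁹ = 10077696 reaches it, so n = 9.

9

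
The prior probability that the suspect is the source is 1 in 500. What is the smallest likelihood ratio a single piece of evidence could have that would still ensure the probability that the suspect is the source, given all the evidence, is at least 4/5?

Prior odds = 0.002/0.998 = 1/499.
Target odds = 0.8/0.2 = 4.
Required Bayes factor = 4 ÷ (1/499) = 1996.

1996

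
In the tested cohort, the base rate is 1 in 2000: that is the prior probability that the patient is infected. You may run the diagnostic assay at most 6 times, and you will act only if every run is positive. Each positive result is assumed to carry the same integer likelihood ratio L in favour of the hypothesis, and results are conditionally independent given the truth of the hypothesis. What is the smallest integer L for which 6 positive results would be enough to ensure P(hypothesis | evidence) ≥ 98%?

Prior odds = 0.0005/0.9995 = 1/1999.
Target odds = 0.98/0.02 = 49.
Need L⁶ ≥ 49 ÷ (1/1999) = 97951.
6⁶ = 46656 < 97951 ≤ 117649 = 7⁶, so L = 7.

7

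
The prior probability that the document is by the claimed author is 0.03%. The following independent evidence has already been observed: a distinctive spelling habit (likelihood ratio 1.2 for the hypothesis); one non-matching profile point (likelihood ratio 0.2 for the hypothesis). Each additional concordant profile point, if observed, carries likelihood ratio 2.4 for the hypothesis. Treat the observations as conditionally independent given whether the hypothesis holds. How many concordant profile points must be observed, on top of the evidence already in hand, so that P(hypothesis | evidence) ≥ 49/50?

Prior odds = 0.0003/0.9997 = 3/9997.
Combined Bayes factor of the evidence already in hand = 1.2 × 0.2 = 0.24.
Odds after that evidence = (3/9997) × 0.24 = 18/249925.
Target odds = 0.98/0.02 = 49.
Need 2.4ⁿ ≥ 49 ÷ (18/249925) = 12246325/18.
2.4¹⁵ ≈504857 falls short of 12246325/18 but 2.4¹⁶ ≈1.21166e+06 reaches it, so n = 16.

16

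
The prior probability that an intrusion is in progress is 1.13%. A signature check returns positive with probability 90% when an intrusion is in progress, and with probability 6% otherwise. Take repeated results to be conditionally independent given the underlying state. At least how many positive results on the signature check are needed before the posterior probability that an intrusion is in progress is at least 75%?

Prior odds = 0.0113/0.9887 = 113/9887.
Likelihood ratio of a positive result = 0.9/0.06 = 15.
Target odds: 0.75 ÷ 0.25 = 3.
Require 15ⁿ ≥ 3 ÷ (113/9887) = 29661/113.
15² = 225 falls short of 29661/113 but 15³ = 3375 reaches it, so n = 3.

3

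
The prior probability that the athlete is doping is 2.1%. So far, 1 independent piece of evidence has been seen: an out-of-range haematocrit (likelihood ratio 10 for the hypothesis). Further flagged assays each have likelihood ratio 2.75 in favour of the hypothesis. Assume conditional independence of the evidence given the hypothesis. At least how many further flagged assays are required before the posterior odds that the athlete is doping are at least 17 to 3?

4

Prior odds = 0.021/0.979 = 21/979.
Bayes factor of the evidence already in hand = 10.
Odds after that evidence = (21/979) × 10 = 210/979.
Target odds = 17/3.
Need 2.75ⁿ ≥ 17/3 ÷ (210/979) = 16643/630.
2.75³ = 20.796875 falls short of 16643/630 but 2.75⁴ = 57.19140625 reaches it, so n = 4.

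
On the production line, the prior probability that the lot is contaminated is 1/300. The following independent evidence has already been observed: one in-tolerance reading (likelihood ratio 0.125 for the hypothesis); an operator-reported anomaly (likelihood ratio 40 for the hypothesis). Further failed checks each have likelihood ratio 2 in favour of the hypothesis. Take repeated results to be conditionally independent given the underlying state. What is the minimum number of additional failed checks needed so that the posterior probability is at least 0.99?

13

Prior odds = (1/300)/(299/300) = 1/299.
Combined Bayes factor of the evidence already in hand = 0.125 × 40 = 5.
Odds after that evidence = (1/299) × 5 = 5/299.
Target odds = 0.99/0.01 = 99.
Need 2ⁿ ≥ 99 ÷ (5/299) = 5920.2.
2¹² = 4096 falls short of 5920.2 but 2¹³ = 8192 reaches it, so n = 13.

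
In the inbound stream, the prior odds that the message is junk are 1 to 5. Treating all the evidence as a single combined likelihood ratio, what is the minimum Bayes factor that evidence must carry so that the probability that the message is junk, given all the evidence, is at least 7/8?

Prior odds = 0.2.
Target odds = 0.875/0.125 = 7.
Required Bayes factor = 7 ÷ 0.2 = 35.

35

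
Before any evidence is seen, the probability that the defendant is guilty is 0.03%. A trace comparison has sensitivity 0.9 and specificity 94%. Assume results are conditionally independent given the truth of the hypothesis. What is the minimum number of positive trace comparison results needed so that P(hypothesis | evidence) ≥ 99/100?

5

Prior odds = 0.0003/0.9997 = 3/9997.
False-positive rate = 1 − 0.94 = 0.06; likelihood ratio of a positive = 0.9/0.06 = 15.
Target odds: 0.99 ÷ 0.01 = 99.
Require 15ⁿ ≥ 99 ÷ (3/9997) = 329901.
15⁴ = 50625 falls short of 329901 but 15⁵ = 759375 reaches it, so n = 5.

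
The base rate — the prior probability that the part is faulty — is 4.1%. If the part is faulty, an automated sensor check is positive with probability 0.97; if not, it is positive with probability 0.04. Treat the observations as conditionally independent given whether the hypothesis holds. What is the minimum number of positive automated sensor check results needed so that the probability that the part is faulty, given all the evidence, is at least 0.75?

2

Prior odds = 0.041/0.959 = 41/959.
Likelihood ratio of a positive = 0.97/0.04 = 24.25.
Target posterior odds = 0.75/0.25 = 3.
Need (41/959) × 24.25ⁿ ≥ 3, i.e. 24.25ⁿ ≥ 2877/41.
24.25¹ = 24.25 falls short of 2877/41 but 24.25² = 588.0625 reaches it, so n = 2.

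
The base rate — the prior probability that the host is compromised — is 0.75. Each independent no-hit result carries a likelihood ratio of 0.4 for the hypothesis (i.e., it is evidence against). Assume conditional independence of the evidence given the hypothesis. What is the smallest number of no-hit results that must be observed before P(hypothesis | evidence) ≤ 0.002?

8

Prior odds = 0.75/0.25 = 3.
Likelihood ratio per no-hit result = 0.4.
Target posterior odds = 0.002/0.998 = 1/499.
Need 3 × 0.4ⁿ ≤ 1/499, i.e. 0.4ⁿ ≤ 1/1497.
0.4⁷ = 128/78125 is still above 1/1497 but 0.4⁸ = 256/390625 is at or below it, so n = 8.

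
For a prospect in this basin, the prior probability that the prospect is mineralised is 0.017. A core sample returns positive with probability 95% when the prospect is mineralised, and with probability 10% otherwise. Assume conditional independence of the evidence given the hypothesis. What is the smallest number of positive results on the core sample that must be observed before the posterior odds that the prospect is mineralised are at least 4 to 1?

3

Prior odds: 0.017 ÷ 0.983 = 17/983.
Likelihood ratio of a positive result = 0.95/0.1 = 9.5.
Target odds = 4.
Need (17/983) × 9.5ⁿ ≥ 4, i.e. 9.5ⁿ ≥ 3932/17.
9.5² = 90.25 falls short of 3932/17 but 9.5³ = 857.375 reaches it, so n = 3.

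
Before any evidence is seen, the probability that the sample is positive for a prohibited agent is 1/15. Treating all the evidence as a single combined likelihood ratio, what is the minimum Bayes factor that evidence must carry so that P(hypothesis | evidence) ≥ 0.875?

98

Prior odds = (1/15)/(14/15) = 1/14.
Target odds = 0.875/0.125 = 7.
Required Bayes factor = 7 ÷ (1/14) = 98.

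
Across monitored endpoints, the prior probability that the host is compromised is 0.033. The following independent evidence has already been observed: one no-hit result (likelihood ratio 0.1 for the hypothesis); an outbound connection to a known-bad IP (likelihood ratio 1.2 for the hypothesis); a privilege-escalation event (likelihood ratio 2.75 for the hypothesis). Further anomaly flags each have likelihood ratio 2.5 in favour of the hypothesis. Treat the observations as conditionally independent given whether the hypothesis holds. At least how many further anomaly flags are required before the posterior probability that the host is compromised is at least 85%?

Prior odds = 0.033/0.967 = 33/967.
Combined Bayes factor of the evidence already in hand = 0.1 × 1.2 × 2.75 = 0.33.
Odds after that evidence = (33/967) × 0.33 = 1089/96700.
Target odds = 0.85/0.15 = 17/3.
Need 2.5ⁿ ≥ 17/3 ÷ (1089/96700) = 1643900/3267.
2.5⁶ = 244.140625 falls short of 1643900/3267 but 2.5⁷ = 610.3515625 reaches it, so n = 7.

7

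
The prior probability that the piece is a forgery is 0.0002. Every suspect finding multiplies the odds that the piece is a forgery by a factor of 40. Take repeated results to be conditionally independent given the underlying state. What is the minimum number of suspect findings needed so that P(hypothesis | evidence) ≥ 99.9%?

5

Prior odds = 0.0002/0.9998 = 1/4999.
Likelihood ratio per suspect finding = 40.
Target odds: 0.999 ÷ 0.001 = 999.
Require 40ⁿ ≥ 999 ÷ (1/4999) = 4994001.
40⁴ = 2560000 falls short of 4994001 but 40⁵ = 102400000 reaches it, so n = 5.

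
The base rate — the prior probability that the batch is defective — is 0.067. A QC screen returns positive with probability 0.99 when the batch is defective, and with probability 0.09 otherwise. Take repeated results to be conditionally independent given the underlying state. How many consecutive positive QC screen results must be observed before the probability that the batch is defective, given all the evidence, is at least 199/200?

4

Prior odds: 0.067 ÷ 0.933 = 67/933.
Likelihood ratio of a positive result = 0.99/0.09 = 11.
Target posterior odds = 0.995/0.005 = 199.
Require 11ⁿ ≥ 199 ÷ (67/933) = 185667/67.
11³ = 1331 falls short of 185667/67 but 11⁴ = 14641 reaches it, so n = 4.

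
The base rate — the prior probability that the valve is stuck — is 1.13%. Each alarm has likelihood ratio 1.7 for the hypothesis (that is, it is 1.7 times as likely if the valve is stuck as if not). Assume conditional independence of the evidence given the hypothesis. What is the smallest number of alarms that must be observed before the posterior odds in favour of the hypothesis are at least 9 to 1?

13

Prior odds: 0.0113 ÷ 0.9887 = 113/9887.
Likelihood ratio per alarm = 1.7.
Target odds = 9.
Need (113/9887) × 1.7ⁿ ≥ 9, i.e. 1.7ⁿ ≥ 88983/113.
1.7¹² ≈582.622 falls short of 88983/113 but 1.7¹³ ≈990.458 reaches it, so n = 13.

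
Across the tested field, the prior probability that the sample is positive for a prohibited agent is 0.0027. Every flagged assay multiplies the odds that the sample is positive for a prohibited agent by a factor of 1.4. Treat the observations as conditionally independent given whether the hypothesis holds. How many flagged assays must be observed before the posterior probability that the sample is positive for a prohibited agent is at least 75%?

21

Prior odds: 0.0027 ÷ 0.9973 = 27/9973.
Likelihood ratio per flagged assay = 1.4.
Target odds: 0.75 ÷ 0.25 = 3.
Require 1.4ⁿ ≥ 3 ÷ (27/9973) = 9973/9.
1.4²⁰ ≈836.683 falls short of 9973/9 but 1.4²¹ ≈1171.36 reaches it, so n = 21.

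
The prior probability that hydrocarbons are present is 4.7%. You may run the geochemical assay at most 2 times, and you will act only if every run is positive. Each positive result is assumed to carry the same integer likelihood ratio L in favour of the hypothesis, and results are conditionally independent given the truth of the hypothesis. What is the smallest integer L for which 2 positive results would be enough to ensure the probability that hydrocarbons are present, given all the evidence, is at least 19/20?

20

Prior odds = 0.047/0.953 = 47/953.
Target odds = 0.95/0.05 = 19.
Need L² ≥ 19 ÷ (47/953) = 18107/47.
19² = 361 < 18107/47 ≤ 400 = 20², so L = 20.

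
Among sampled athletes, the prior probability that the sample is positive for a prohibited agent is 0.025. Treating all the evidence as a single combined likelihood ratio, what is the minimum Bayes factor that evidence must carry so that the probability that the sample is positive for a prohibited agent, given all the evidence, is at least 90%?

Prior odds = 0.025/0.975 = 1/39.
Target odds = 0.9/0.1 = 9.
Required Bayes factor = 9 ÷ (1/39) = 351.

351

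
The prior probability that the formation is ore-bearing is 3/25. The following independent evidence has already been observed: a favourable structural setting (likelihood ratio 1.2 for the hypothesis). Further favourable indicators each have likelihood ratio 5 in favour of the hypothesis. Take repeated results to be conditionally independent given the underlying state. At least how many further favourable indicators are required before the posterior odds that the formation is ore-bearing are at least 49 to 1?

4

Prior odds = 0.12/0.88 = 3/22.
Bayes factor of the evidence already in hand = 1.2.
Odds after that evidence = (3/22) × 1.2 = 9/55.
Target odds = 49.
Need 5ⁿ ≥ 49 ÷ (9/55) = 2695/9.
5³ = 125 falls short of 2695/9 but 5⁴ = 625 reaches it, so n = 4.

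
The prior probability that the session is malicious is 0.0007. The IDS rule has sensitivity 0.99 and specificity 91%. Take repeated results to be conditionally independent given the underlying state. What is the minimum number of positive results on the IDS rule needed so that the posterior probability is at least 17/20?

4

Prior odds: 0.0007 ÷ 0.9993 = 7/9993.
False-positive rate = 1 − 0.91 = 0.09; likelihood ratio of a positive = 0.99/0.09 = 11.
Target odds: 0.85 ÷ 0.15 = 17/3.
Need (7/9993) × 11ⁿ ≥ 17/3, i.e. 11ⁿ ≥ 56627/7.
11³ = 1331 falls short of 56627/7 but 11⁴ = 14641 reaches it, so n = 4.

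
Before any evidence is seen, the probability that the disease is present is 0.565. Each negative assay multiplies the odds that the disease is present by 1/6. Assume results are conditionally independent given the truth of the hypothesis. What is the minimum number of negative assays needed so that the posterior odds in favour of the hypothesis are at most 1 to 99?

Prior odds: 0.565 ÷ 0.435 = 113/87.
Likelihood ratio per negative assay = 1/6.
Target odds = 1/99.
Need (113/87) × (1/6)ⁿ ≤ 1/99, i.e. (1/6)ⁿ ≤ 29/3729.
(1/6)² = 1/36 is still above 29/3729 but (1/6)³ = 1/216 is at or below it, so n = 3.

3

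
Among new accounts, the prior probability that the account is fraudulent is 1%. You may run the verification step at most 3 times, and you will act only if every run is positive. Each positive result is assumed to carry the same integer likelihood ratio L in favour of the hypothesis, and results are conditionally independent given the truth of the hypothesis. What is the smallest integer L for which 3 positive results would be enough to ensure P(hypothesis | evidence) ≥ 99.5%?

Prior odds = 0.01/0.99 = 1/99.
Target odds = 0.995/0.005 = 199.
Need L³ ≥ 199 ÷ (1/99) = 19701.
27³ = 19683 < 19701 ≤ 21952 = 28³, so L = 28.

28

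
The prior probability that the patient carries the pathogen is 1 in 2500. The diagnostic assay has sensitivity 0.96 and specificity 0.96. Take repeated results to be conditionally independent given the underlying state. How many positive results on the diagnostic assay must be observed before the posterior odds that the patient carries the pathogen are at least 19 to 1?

Prior odds = 0.0004/0.9996 = 1/2499.
False-positive rate = 1 − 0.96 = 0.04; likelihood ratio of a positive = 0.96/0.04 = 24.
Target odds = 19.
Need (1/2499) × 24ⁿ ≥ 19, i.e. 24ⁿ ≥ 47481.
24³ = 13824 falls short of 47481 but 24⁴ = 331776 reaches it, so n = 4.

4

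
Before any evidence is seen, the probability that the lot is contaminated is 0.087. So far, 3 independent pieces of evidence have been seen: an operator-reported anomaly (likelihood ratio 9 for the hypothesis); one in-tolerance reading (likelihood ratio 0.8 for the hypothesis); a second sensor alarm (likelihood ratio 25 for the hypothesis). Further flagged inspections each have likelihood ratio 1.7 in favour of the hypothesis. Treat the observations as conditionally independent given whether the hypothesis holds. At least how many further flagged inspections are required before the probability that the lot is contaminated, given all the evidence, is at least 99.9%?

8

Prior odds = 0.087/0.913 = 87/913.
Combined Bayes factor of the evidence already in hand = 9 × 0.8 × 25 = 180.
Odds after that evidence = (87/913) × 180 = 15660/913.
Target odds = 0.999/0.001 = 999.
Need 1.7ⁿ ≥ 999 ÷ (15660/913) = 33781/580.
1.7⁷ = 410338673/10000000 falls short of 33781/580 but 1.7⁸ ≈69.7576 reaches it, so n = 8.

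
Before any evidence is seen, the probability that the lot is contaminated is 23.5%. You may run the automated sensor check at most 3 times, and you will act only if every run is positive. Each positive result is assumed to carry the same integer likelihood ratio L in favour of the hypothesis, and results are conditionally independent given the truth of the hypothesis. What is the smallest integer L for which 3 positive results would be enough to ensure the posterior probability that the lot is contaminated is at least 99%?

7

Prior odds = 0.235/0.765 = 47/153.
Target odds = 0.99/0.01 = 99.
Need L³ ≥ 99 ÷ (47/153) = 15147/47.
6³ = 216 < 15147/47 ≤ 343 = 7³, so L = 7.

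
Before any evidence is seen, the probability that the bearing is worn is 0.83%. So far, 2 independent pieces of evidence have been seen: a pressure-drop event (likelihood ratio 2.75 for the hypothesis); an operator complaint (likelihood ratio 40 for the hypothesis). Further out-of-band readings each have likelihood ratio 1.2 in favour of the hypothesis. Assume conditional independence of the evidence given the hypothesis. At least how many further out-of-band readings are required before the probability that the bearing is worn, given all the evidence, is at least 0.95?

Prior odds = 0.0083/0.9917 = 83/9917.
Combined Bayes factor of the evidence already in hand = 2.75 × 40 = 110.
Odds after that evidence = (83/9917) × 110 = 9130/9917.
Target odds = 0.95/0.05 = 19.
Need 1.2ⁿ ≥ 19 ÷ (9130/9917) = 188423/9130.
1.2¹⁶ ≈18.4884 falls short of 188423/9130 but 1.2¹⁷ ≈22.1861 reaches it, so n = 17.

17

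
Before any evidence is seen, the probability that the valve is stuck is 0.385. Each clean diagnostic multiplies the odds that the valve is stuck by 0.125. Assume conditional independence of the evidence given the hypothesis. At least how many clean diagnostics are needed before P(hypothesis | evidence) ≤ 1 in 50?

2

Prior odds = 0.385/0.615 = 77/123.
Likelihood ratio per clean diagnostic = 0.125.
Target posterior odds = 0.02/0.98 = 1/49.
Need (77/123) × 0.125ⁿ ≤ 1/49, i.e. 0.125ⁿ ≤ 123/3773.
0.125¹ = 0.125 is still above 123/3773 but 0.125² = 0.015625 is at or below it, so n = 2.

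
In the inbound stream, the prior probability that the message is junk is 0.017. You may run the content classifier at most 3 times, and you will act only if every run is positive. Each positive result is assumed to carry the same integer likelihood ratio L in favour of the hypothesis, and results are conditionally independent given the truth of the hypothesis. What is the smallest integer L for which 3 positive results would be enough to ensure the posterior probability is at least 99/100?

18

Prior odds = 0.017/0.983 = 17/983.
Target odds = 0.99/0.01 = 99.
Need L³ ≥ 99 ÷ (17/983) = 97317/17.
17³ = 4913 < 97317/17 ≤ 5832 = 18³, so L = 18.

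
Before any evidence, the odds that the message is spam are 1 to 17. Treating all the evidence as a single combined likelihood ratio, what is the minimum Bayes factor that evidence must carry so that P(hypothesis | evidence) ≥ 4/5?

Prior odds = 1/17.
Target odds = 0.8/0.2 = 4.
Required Bayes factor = 4 ÷ (1/17) = 68.

68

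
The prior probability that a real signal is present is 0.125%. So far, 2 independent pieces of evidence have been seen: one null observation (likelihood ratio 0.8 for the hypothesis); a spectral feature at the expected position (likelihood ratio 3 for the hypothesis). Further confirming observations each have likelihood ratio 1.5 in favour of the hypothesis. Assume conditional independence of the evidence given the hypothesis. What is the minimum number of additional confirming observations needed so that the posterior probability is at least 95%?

Prior odds = 0.00125/0.99875 = 1/799.
Combined Bayes factor of the evidence already in hand = 0.8 × 3 = 2.4.
Odds after that evidence = (1/799) × 2.4 = 12/3995.
Target odds = 0.95/0.05 = 19.
Need 1.5ⁿ ≥ 19 ÷ (12/3995) = 75905/12.
1.5²¹ ≈4987.89 falls short of 75905/12 but 1.5²² ≈7481.83 reaches it, so n = 22.

22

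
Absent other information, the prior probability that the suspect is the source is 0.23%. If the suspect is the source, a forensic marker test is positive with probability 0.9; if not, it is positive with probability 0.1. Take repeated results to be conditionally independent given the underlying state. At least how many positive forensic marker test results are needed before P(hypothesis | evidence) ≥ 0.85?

4

Prior odds: 0.0023 ÷ 0.9977 = 23/9977.
Likelihood ratio of a positive = 0.9/0.1 = 9.
Target odds: 0.85 ÷ 0.15 = 17/3.
Need (23/9977) × 9ⁿ ≥ 17/3, i.e. 9ⁿ ≥ 169609/69.
9³ = 729 falls short of 169609/69 but 9⁴ = 6561 reaches it, so n = 4.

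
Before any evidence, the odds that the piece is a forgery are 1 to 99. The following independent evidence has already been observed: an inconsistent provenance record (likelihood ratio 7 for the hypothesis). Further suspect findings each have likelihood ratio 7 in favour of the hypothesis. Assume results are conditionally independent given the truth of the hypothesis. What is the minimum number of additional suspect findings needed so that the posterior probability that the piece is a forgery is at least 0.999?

Prior odds = 1/99.
Bayes factor of the evidence already in hand = 7.
Odds after that evidence = (1/99) × 7 = 7/99.
Target odds = 0.999/0.001 = 999.
Need 7ⁿ ≥ 999 ÷ (7/99) = 98901/7.
7⁴ = 2401 falls short of 98901/7 but 7⁵ = 16807 reaches it, so n = 5.

5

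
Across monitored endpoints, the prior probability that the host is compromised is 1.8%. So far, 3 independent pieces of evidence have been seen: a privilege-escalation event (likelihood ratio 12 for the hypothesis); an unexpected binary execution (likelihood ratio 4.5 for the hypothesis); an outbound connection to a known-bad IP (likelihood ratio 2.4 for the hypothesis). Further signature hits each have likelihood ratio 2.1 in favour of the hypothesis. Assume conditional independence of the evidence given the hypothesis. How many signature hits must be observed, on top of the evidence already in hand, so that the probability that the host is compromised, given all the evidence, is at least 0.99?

6

Prior odds = 0.018/0.982 = 9/491.
Combined Bayes factor of the evidence already in hand = 12 × 4.5 × 2.4 = 129.6.
Odds after that evidence = (9/491) × 129.6 = 5832/2455.
Target odds = 0.99/0.01 = 99.
Need 2.1ⁿ ≥ 99 ÷ (5832/2455) = 27005/648.
2.1⁵ = 4084101/100000 falls short of 27005/648 but 2.1⁶ = 85766121/1000000 reaches it, so n = 6.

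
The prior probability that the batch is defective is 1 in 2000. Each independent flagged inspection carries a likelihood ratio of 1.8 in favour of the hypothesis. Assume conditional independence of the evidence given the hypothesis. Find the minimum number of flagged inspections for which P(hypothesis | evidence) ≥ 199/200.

22

Prior odds: 0.0005 ÷ 0.9995 = 1/1999.
Likelihood ratio per flagged inspection = 1.8.
Target posterior odds = 0.995/0.005 = 199.
Require 1.8ⁿ ≥ 199 ÷ (1/1999) = 397801.
1.8²¹ ≈229468 falls short of 397801 but 1.8²² ≈413043 reaches it, so n = 22.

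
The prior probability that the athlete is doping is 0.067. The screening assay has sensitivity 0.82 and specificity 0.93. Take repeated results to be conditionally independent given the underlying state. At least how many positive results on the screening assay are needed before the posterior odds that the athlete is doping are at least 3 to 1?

2

Prior odds = 0.067/0.933 = 67/933.
False-positive rate = 1 − 0.93 = 0.07; likelihood ratio of a positive = 0.82/0.07 = 82/7.
Target odds = 3.
Require (82/7)ⁿ ≥ 3 ÷ (67/933) = 2799/67.
(82/7)¹ = 82/7 falls short of 2799/67 but (82/7)² = 6724/49 reaches it, so n = 2.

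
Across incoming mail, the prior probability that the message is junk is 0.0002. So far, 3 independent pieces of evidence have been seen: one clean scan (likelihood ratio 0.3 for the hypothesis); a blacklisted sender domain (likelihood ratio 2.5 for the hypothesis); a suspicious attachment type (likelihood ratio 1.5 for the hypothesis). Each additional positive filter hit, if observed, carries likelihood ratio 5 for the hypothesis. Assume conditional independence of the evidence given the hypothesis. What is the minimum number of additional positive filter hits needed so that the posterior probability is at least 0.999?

10

Prior odds = 0.0002/0.9998 = 1/4999.
Combined Bayes factor of the evidence already in hand = 0.3 × 2.5 × 1.5 = 1.125.
Odds after that evidence = (1/4999) × 1.125 = 9/39992.
Target odds = 0.999/0.001 = 999.
Need 5ⁿ ≥ 999 ÷ (9/39992) = 4439112.
5⁹ = 1953125 falls short of 4439112 but 5¹⁰ = 9765625 reaches it, so n = 10.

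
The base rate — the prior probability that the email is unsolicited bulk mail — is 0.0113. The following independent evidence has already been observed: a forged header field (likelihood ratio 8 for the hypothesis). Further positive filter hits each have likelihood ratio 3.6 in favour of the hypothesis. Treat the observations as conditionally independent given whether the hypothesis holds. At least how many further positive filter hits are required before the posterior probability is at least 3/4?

3

Prior odds = 0.0113/0.9887 = 113/9887.
Bayes factor of the evidence already in hand = 8.
Odds after that evidence = (113/9887) × 8 = 904/9887.
Target odds = 0.75/0.25 = 3.
Need 3.6ⁿ ≥ 3 ÷ (904/9887) = 29661/904.
3.6² = 12.96 falls short of 29661/904 but 3.6³ = 46.656 reaches it, so n = 3.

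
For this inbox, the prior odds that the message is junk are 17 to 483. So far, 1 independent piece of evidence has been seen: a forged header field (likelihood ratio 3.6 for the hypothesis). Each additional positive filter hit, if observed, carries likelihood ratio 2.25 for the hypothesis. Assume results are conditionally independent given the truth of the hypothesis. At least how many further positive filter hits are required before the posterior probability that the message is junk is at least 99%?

9

Prior odds = 17/483.
Bayes factor of the evidence already in hand = 3.6.
Odds after that evidence = (17/483) × 3.6 = 102/805.
Target odds = 0.99/0.01 = 99.
Need 2.25ⁿ ≥ 99 ÷ (102/805) = 26565/34.
2.25⁸ = 43046721/65536 falls short of 26565/34 but 2.25⁹ = 387420489/262144 reaches it, so n = 9.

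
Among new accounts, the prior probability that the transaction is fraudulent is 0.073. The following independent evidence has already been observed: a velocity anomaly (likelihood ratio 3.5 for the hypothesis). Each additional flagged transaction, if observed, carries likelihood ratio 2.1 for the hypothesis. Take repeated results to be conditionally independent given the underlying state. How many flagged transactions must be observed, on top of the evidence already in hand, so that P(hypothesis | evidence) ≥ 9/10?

Prior odds = 0.073/0.927 = 73/927.
Bayes factor of the evidence already in hand = 3.5.
Odds after that evidence = (73/927) × 3.5 = 511/1854.
Target odds = 0.9/0.1 = 9.
Need 2.1ⁿ ≥ 9 ÷ (511/1854) = 16686/511.
2.1⁴ = 19.4481 falls short of 16686/511 but 2.1⁵ = 4084101/100000 reaches it, so n = 5.

5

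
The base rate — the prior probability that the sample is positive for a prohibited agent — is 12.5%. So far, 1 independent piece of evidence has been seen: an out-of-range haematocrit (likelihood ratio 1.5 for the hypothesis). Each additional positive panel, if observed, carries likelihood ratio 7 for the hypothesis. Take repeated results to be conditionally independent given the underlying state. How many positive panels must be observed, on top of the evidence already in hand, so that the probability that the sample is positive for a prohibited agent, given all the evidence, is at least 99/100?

Prior odds = 0.125/0.875 = 1/7.
Bayes factor of the evidence already in hand = 1.5.
Odds after that evidence = (1/7) × 1.5 = 3/14.
Target odds = 0.99/0.01 = 99.
Need 7ⁿ ≥ 99 ÷ (3/14) = 462.
7³ = 343 falls short of 462 but 7⁴ = 2401 reaches it, so n = 4.

4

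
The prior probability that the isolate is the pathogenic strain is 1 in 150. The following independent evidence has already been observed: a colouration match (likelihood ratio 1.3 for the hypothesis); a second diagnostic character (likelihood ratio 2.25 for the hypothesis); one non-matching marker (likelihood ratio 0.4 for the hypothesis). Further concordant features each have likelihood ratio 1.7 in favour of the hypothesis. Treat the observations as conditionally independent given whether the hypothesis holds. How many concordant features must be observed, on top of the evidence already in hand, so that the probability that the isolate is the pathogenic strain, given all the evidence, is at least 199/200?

20

Prior odds = (1/150)/(149/150) = 1/149.
Combined Bayes factor of the evidence already in hand = 1.3 × 2.25 × 0.4 = 1.17.
Odds after that evidence = (1/149) × 1.17 = 117/14900.
Target odds = 0.995/0.005 = 199.
Need 1.7ⁿ ≥ 199 ÷ (117/14900) = 2965100/117.
1.7¹⁹ ≈23907.2 falls short of 2965100/117 but 1.7²⁰ ≈40642.3 reaches it, so n = 20.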